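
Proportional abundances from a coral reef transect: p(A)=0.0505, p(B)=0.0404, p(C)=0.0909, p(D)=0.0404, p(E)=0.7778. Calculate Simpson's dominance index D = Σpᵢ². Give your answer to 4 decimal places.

D = 0.0505² + 0.0404² + 0.0909² + 0.0404² + 0.7778² = 0.002550 + 0.001632 + 0.008263 + 0.001632 + 0.604973 = 0.619050 (working shown to 6 dp, full precision carried).
To 4 decimal places, D = 0.6191.

0.6191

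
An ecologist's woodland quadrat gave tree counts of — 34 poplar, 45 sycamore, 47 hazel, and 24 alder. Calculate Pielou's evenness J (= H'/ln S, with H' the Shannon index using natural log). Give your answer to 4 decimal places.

0.9770

Total N = 34+45+47+24 = 150, so the proportions are 0.226667, 0.3, 0.313333, 0.16 (working shown to 6 dp, full precision carried).
H' = −Σ pᵢ ln pᵢ = −((-0.336436) + (-0.361192) + (-0.363619) + (-0.293213)) = 1.354460.
With S = 4 species, ln S = 1.386294, so J = 1.354460/1.386294 = 0.977036, i.e. 0.9770 to 4 decimal places.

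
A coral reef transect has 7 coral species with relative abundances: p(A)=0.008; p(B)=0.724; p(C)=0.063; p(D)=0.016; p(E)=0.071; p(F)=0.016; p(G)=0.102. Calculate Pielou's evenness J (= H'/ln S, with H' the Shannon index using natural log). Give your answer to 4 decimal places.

H' = −Σ pᵢ ln pᵢ = −((-0.038627) + (-0.233826) + (-0.174171) + (-0.066163) + (-0.187800) + (-0.066163) + (-0.232844)) = 0.999593 (working shown to 6 dp, full precision carried).
With S = 7 species, ln S = 1.945910, so J = 0.999593/1.945910 = 0.513689, i.e. 0.5137 to 4 decimal places.

0.5137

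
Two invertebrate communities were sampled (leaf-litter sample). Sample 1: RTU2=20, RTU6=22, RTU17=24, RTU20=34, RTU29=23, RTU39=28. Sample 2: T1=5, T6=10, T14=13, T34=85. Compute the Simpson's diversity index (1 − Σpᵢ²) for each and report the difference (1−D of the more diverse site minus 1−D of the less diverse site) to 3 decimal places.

Sample 1: N=151, proportions 0.13245, 0.1457, 0.15894, 0.22517, 0.15232, 0.18543, giving 1−D = 0.82768 (working shown to 5 dp, full precision carried).
Sample 2: N=113, proportions 0.04425, 0.0885, 0.11504, 0.75221, giving 1−D = 0.41115.
Difference = |0.82768 − 0.41115| = 0.41653, i.e. 0.417 to 3 decimal places.

0.417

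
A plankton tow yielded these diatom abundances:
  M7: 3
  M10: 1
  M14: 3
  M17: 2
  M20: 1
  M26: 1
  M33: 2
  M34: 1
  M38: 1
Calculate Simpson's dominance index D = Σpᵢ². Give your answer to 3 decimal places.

0.138

Total N = 3+1+3+2+1+1+2+1+1 = 15, so the proportions are 0.2, 0.06667, 0.2, 0.13333, 0.06667, 0.06667, 0.13333, 0.06667, 0.06667 (working shown to 5 dp, full precision carried).
D = 0.2² + 0.06667² + 0.2² + 0.13333² + 0.06667² + 0.06667² + 0.13333² + 0.06667² + 0.06667² = 0.04000 + 0.00444 + 0.04000 + 0.01778 + 0.00444 + 0.00444 + 0.01778 + 0.00444 + 0.00444 = 0.13778.
To 3 decimal places, D = 0.138.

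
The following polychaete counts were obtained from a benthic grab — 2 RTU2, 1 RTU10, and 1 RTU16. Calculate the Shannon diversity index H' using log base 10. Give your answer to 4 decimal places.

Total N = 2+1+1 = 4, so the proportions are 0.5, 0.25, 0.25 (working shown to 6 dp, full precision carried).
Each pᵢ log₁₀ pᵢ term: 0.5×(-0.301030)=-0.150515, 0.25×(-0.602060)=-0.150515, 0.25×(-0.602060)=-0.150515.
Sum = -0.451545, so H' = 0.4515.

0.4515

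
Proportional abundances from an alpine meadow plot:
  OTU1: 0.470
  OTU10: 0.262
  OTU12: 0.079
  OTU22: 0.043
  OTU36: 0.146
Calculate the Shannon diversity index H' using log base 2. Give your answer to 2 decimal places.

Each pᵢ log₂ pᵢ term (working shown to 4 dp, full precision carried): 0.47×(-1.0893)=-0.5120, 0.262×(-1.9324)=-0.5063, 0.079×(-3.6620)=-0.2893, 0.043×(-4.5395)=-0.1952, 0.146×(-2.7760)=-0.4053.
Sum = -1.9080, so H' = 1.91.

1.91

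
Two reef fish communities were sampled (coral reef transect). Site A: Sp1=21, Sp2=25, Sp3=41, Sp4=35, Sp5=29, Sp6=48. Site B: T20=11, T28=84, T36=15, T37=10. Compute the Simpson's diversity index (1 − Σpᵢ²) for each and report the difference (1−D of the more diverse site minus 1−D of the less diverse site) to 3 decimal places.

Site A: N=199, proportions 0.10553, 0.12563, 0.20603, 0.17588, 0.14573, 0.24121, giving 1−D = 0.82028 (working shown to 5 dp, full precision carried).
Site B: N=120, proportions 0.09167, 0.7, 0.125, 0.08333, giving 1−D = 0.47903.
Difference = |0.82028 − 0.47903| = 0.34125, i.e. 0.341 to 3 decimal places.

0.341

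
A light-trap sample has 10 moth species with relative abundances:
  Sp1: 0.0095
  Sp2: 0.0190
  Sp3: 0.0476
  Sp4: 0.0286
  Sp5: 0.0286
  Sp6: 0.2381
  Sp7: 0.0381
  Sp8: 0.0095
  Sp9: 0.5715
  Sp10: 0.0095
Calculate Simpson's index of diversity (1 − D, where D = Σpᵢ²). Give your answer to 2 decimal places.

D = 0.0095² + 0.019² + 0.0476² + 0.0286² + 0.0286² + 0.2381² + 0.0381² + 0.0095² + 0.5715² + 0.0095² = 0.0001 + 0.0004 + 0.0023 + 0.0008 + 0.0008 + 0.0567 + 0.0015 + 0.0001 + 0.3266 + 0.0001 = 0.3893 (working shown to 4 dp, full precision carried).
So 1 − D = 0.6107, i.e. 0.61 to 2 decimal places.

0.61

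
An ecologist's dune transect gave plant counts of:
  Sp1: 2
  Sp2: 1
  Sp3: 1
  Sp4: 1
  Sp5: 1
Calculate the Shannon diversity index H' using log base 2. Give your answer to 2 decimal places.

2.25

Total N = 2+1+1+1+1 = 6, so the proportions are 0.3333, 0.1667, 0.1667, 0.1667, 0.1667 (working shown to 4 dp, full precision carried).
Each pᵢ log₂ pᵢ term: 0.3333×(-1.5850)=-0.5283, 0.1667×(-2.5850)=-0.4308, 0.1667×(-2.5850)=-0.4308, 0.1667×(-2.5850)=-0.4308, 0.1667×(-2.5850)=-0.4308.
Sum = -2.2516, so H' = 2.25.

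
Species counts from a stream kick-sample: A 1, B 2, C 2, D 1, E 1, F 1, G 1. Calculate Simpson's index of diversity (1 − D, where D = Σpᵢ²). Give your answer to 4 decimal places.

Total N = 1+2+2+1+1+1+1 = 9, so the proportions are 0.111111, 0.222222, 0.222222, 0.111111, 0.111111, 0.111111, 0.111111 (working shown to 6 dp, full precision carried).
D = 0.111111² + 0.222222² + 0.222222² + 0.111111² + 0.111111² + 0.111111² + 0.111111² = 0.012346 + 0.049383 + 0.049383 + 0.012346 + 0.012346 + 0.012346 + 0.012346 = 0.160494.
So 1 − D = 0.839506, i.e. 0.8395 to 4 decimal places.

0.8395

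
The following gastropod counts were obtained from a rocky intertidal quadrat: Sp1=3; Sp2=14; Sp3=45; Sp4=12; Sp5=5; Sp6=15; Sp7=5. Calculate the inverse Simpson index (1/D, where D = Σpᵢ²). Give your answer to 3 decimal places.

3.700

Total N = 3+14+45+12+5+15+5 = 99, so the proportions are 0.030303, 0.1414141, 0.4545455, 0.1212121, 0.0505051, 0.1515152, 0.0505051 (working shown to 7 dp, full precision carried).
D = 0.030303² + 0.1414141² + 0.4545455² + 0.1212121² + 0.0505051² + 0.1515152² + 0.0505051² = 0.0009183 + 0.0199980 + 0.2066116 + 0.0146924 + 0.0025508 + 0.0229568 + 0.0025508 = 0.2702785.
So 1/D = 3.69989, i.e. 3.700 to 3 decimal places.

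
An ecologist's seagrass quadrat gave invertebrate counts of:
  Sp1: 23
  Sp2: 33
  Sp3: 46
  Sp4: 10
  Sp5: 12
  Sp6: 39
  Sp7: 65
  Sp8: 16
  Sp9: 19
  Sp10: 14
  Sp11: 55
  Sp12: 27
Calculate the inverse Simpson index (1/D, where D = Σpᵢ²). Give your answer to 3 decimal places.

Total N = 23+33+46+10+12+39+65+16+19+14+55+27 = 359, so the proportions are 0.0640669, 0.091922, 0.1281337, 0.0278552, 0.0334262, 0.1086351, 0.1810585, 0.0445682, 0.0529248, 0.0389972, 0.1532033, 0.0752089 (working shown to 7 dp, full precision carried).
D = 0.0640669² + 0.091922² + 0.1281337² + 0.0278552² + 0.0334262² + 0.1086351² + 0.1810585² + 0.0445682² + 0.0529248² + 0.0389972² + 0.1532033² + 0.0752089² = 0.0041046 + 0.0084497 + 0.0164182 + 0.0007759 + 0.0011173 + 0.0118016 + 0.0327822 + 0.0019863 + 0.0028010 + 0.0015208 + 0.0234713 + 0.0056564 = 0.1108852.
So 1/D = 9.01833, i.e. 9.018 to 3 decimal places.

9.018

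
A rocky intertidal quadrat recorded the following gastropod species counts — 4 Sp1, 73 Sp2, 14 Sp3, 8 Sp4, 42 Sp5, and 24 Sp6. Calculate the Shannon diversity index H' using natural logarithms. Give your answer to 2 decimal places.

Total N = 4+73+14+8+42+24 = 165, so the proportions are 0.0242, 0.4424, 0.0848, 0.0485, 0.2545, 0.1455 (working shown to 4 dp, full precision carried).
Each pᵢ ln pᵢ term: 0.0242×(-3.7197)=-0.0902, 0.4424×(-0.8155)=-0.3608, 0.0848×(-2.4669)=-0.2093, 0.0485×(-3.0265)=-0.1467, 0.2545×(-1.3683)=-0.3483, 0.1455×(-1.9279)=-0.2804.
Sum = -1.4357, so H' = 1.44.

1.44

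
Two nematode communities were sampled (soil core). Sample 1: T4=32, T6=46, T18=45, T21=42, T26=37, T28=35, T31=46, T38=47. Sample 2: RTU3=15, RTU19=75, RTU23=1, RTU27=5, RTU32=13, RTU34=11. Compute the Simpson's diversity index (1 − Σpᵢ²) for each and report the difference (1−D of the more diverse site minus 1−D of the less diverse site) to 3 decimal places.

0.301

Sample 1: N=330, proportions 0.09697, 0.13939, 0.13636, 0.12727, 0.11212, 0.10606, 0.13939, 0.14242, giving 1−D = 0.87284 (working shown to 5 dp, full precision carried).
Sample 2: N=120, proportions 0.125, 0.625, 0.00833, 0.04167, 0.10833, 0.09167, giving 1−D = 0.57181.
Difference = |0.87284 − 0.57181| = 0.30103, i.e. 0.301 to 3 decimal places.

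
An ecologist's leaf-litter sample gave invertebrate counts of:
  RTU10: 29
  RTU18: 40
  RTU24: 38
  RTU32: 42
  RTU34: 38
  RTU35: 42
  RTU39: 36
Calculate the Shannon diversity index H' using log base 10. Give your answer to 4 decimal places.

0.8424

Total N = 29+40+38+42+38+42+36 = 265, so the proportions are 0.109434, 0.150943, 0.143396, 0.158491, 0.143396, 0.158491, 0.135849 (working shown to 6 dp, full precision carried).
Each pᵢ log₁₀ pᵢ term: 0.109434×(-0.960848)=-0.105149, 0.150943×(-0.821186)=-0.123953, 0.143396×(-0.843462)=-0.120949, 0.158491×(-0.799997)=-0.126792, 0.143396×(-0.843462)=-0.120949, 0.158491×(-0.799997)=-0.126792, 0.135849×(-0.866943)=-0.117773.
Sum = -0.842358, so H' = 0.8424.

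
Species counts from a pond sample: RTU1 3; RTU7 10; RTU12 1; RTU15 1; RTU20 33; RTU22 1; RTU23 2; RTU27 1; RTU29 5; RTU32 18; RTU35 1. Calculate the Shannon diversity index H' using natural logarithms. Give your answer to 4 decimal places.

Total N = 3+10+1+1+33+1+2+1+5+18+1 = 76, so the proportions are 0.039474, 0.131579, 0.013158, 0.013158, 0.434211, 0.013158, 0.026316, 0.013158, 0.065789, 0.236842, 0.013158 (working shown to 6 dp, full precision carried).
Each pᵢ ln pᵢ term: 0.039474×(-3.232121)=-0.127584, 0.131579×(-2.028148)=-0.266862, 0.013158×(-4.330733)=-0.056983, 0.013158×(-4.330733)=-0.056983, 0.434211×(-0.834226)=-0.362230, 0.013158×(-4.330733)=-0.056983, 0.026316×(-3.637586)=-0.095726, 0.013158×(-4.330733)=-0.056983, 0.065789×(-2.721295)=-0.179033, 0.236842×(-1.440362)=-0.341138, 0.013158×(-4.330733)=-0.056983.
Sum = -1.657488, so H' = 1.6575.

1.6575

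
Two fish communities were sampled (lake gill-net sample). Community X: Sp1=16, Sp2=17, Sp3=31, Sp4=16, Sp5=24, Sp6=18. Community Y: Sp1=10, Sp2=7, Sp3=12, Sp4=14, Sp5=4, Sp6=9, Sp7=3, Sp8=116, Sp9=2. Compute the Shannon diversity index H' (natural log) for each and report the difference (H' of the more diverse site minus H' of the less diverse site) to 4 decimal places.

0.4507

Community X: N=122, proportions 0.131148, 0.139344, 0.254098, 0.131148, 0.196721, 0.147541, giving H' = 1.757783 (working shown to 6 dp, full precision carried).
Community Y: N=177, proportions 0.056497, 0.039548, 0.067797, 0.079096, 0.022599, 0.050847, 0.016949, 0.655367, 0.011299, giving H' = 1.307044.
Difference = |1.757783 − 1.307044| = 0.450739, i.e. 0.4507 to 4 decimal places.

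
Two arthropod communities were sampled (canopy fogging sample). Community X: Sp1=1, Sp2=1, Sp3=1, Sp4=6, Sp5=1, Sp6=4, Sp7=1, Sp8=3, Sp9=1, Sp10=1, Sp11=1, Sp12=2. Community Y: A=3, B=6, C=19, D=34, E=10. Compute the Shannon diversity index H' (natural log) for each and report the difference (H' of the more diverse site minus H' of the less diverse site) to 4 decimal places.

Community X: N=23, proportions 0.043478, 0.043478, 0.043478, 0.26087, 0.043478, 0.173913, 0.043478, 0.130435, 0.043478, 0.043478, 0.043478, 0.086957, giving H' = 2.223413 (working shown to 6 dp, full precision carried).
Community Y: N=72, proportions 0.041667, 0.083333, 0.263889, 0.472222, 0.138889, giving H' = 1.319543.
Difference = |2.223413 − 1.319543| = 0.903870, i.e. 0.9039 to 4 decimal places.

0.9039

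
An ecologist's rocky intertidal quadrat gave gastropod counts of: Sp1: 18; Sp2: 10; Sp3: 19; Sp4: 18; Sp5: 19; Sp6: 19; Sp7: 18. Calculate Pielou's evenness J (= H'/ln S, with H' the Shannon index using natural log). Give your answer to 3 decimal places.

Total N = 18+10+19+18+19+19+18 = 121, so the proportions are 0.14876, 0.08264, 0.15702, 0.14876, 0.15702, 0.15702, 0.14876 (working shown to 5 dp, full precision carried).
H' = −Σ pᵢ ln pᵢ = −((-0.28345) + (-0.20605) + (-0.29071) + (-0.28345) + (-0.29071) + (-0.29071) + (-0.28345)) = 1.92853.
With S = 7 species, ln S = 1.94591, so J = 1.92853/1.94591 = 0.99107, i.e. 0.991 to 3 decimal places.

0.991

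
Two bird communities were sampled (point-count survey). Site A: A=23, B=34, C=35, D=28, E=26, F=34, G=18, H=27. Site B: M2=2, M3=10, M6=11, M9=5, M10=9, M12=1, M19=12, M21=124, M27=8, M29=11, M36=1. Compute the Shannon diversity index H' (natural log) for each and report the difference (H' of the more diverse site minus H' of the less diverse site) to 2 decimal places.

0.65

Site A: N=225, proportions 0.1022, 0.1511, 0.1556, 0.1244, 0.1156, 0.1511, 0.08, 0.12, giving H' = 2.0589 (working shown to 4 dp, full precision carried).
Site B: N=194, proportions 0.0103, 0.0515, 0.0567, 0.0258, 0.0464, 0.0052, 0.0619, 0.6392, 0.0412, 0.0567, 0.0052, giving H' = 1.4062.
Difference = |2.0589 − 1.4062| = 0.6527, i.e. 0.65 to 2 decimal places.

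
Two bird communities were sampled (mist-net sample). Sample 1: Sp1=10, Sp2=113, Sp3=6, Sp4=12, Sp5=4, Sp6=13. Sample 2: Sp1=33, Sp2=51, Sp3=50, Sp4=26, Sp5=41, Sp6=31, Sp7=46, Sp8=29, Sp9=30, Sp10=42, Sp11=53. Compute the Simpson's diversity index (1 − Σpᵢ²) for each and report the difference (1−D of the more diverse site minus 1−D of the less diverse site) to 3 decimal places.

Sample 1: N=158, proportions 0.06329, 0.71519, 0.03797, 0.07595, 0.02532, 0.08228, giving 1−D = 0.46988 (working shown to 5 dp, full precision carried).
Sample 2: N=432, proportions 0.07639, 0.11806, 0.11574, 0.06019, 0.09491, 0.07176, 0.10648, 0.06713, 0.06944, 0.09722, 0.12269, giving 1−D = 0.90388.
Difference = |0.46988 − 0.90388| = 0.43400, i.e. 0.434 to 3 decimal places.

0.434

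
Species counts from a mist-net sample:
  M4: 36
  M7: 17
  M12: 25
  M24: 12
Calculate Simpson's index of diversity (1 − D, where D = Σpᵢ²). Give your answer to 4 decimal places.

Total N = 36+17+25+12 = 90, so the proportions are 0.4, 0.188889, 0.277778, 0.133333 (working shown to 6 dp, full precision carried).
D = 0.4² + 0.188889² + 0.277778² + 0.133333² = 0.160000 + 0.035679 + 0.077160 + 0.017778 = 0.290617.
So 1 − D = 0.709383, i.e. 0.7094 to 4 decimal places.

0.7094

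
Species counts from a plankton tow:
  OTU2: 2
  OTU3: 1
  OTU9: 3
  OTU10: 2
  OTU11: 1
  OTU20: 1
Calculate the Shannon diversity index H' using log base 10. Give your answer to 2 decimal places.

0.74

Total N = 2+1+3+2+1+1 = 10, so the proportions are 0.2, 0.1, 0.3, 0.2, 0.1, 0.1 (working shown to 4 dp, full precision carried).
Each pᵢ log₁₀ pᵢ term: 0.2×(-0.6990)=-0.1398, 0.1×(-1.0000)=-0.1000, 0.3×(-0.5229)=-0.1569, 0.2×(-0.6990)=-0.1398, 0.1×(-1.0000)=-0.1000, 0.1×(-1.0000)=-0.1000.
Sum = -0.7365, so H' = 0.74.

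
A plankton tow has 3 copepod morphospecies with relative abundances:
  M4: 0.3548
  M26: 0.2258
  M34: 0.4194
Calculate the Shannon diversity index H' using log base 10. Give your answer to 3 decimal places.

Each pᵢ log₁₀ pᵢ term (working shown to 5 dp, full precision carried): 0.3548×(-0.45002)=-0.15967, 0.2258×(-0.64628)=-0.14593, 0.4194×(-0.37737)=-0.15827.
Sum = -0.46386, so H' = 0.464.

0.464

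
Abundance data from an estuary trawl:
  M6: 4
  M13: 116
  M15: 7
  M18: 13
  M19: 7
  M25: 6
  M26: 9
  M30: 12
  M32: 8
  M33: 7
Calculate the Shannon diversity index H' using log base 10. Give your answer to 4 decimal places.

Total N = 4+116+7+13+7+6+9+12+8+7 = 189, so the proportions are 0.021164, 0.613757, 0.037037, 0.068783, 0.037037, 0.031746, 0.047619, 0.063492, 0.042328, 0.037037 (working shown to 6 dp, full precision carried).
Each pᵢ log₁₀ pᵢ term: 0.021164×(-1.674402)=-0.035437, 0.613757×(-0.212004)=-0.130119, 0.037037×(-1.431364)=-0.053013, 0.068783×(-1.162518)=-0.079962, 0.037037×(-1.431364)=-0.053013, 0.031746×(-1.498311)=-0.047565, 0.047619×(-1.322219)=-0.062963, 0.063492×(-1.197281)=-0.076018, 0.042328×(-1.373372)=-0.058132, 0.037037×(-1.431364)=-0.053013.
Sum = -0.649236, so H' = 0.6492.

0.6492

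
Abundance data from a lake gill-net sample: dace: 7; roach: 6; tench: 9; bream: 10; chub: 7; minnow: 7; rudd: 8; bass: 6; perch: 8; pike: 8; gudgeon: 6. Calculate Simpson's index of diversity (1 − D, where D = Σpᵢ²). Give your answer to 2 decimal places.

0.91

Total N = 7+6+9+10+7+7+8+6+8+8+6 = 82, so the proportions are 0.0854, 0.0732, 0.1098, 0.122, 0.0854, 0.0854, 0.0976, 0.0732, 0.0976, 0.0976, 0.0732 (working shown to 4 dp, full precision carried).
D = 0.0854² + 0.0732² + 0.1098² + 0.122² + 0.0854² + 0.0854² + 0.0976² + 0.0732² + 0.0976² + 0.0976² + 0.0732² = 0.0073 + 0.0054 + 0.0120 + 0.0149 + 0.0073 + 0.0073 + 0.0095 + 0.0054 + 0.0095 + 0.0095 + 0.0054 = 0.0934.
So 1 − D = 0.9066, i.e. 0.91 to 2 decimal places.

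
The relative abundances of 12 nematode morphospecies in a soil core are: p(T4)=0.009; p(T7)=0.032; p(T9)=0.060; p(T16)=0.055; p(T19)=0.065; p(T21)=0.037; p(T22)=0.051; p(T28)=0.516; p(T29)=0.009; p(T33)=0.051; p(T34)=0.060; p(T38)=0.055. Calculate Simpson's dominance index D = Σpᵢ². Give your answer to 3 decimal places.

D = 0.009² + 0.032² + 0.06² + 0.055² + 0.065² + 0.037² + 0.051² + 0.516² + 0.009² + 0.051² + 0.06² + 0.055² = 0.00008 + 0.00102 + 0.00360 + 0.00302 + 0.00423 + 0.00137 + 0.00260 + 0.26626 + 0.00008 + 0.00260 + 0.00360 + 0.00302 = 0.29149 (working shown to 5 dp, full precision carried).
To 3 decimal places, D = 0.291.

0.291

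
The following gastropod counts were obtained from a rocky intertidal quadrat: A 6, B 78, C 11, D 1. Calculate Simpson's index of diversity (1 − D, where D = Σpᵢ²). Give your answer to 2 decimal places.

Total N = 6+78+11+1 = 96, so the proportions are 0.0625, 0.8125, 0.1146, 0.0104 (working shown to 4 dp, full precision carried).
D = 0.0625² + 0.8125² + 0.1146² + 0.0104² = 0.0039 + 0.6602 + 0.0131 + 0.0001 = 0.6773.
So 1 − D = 0.3227, i.e. 0.32 to 2 decimal places.

0.32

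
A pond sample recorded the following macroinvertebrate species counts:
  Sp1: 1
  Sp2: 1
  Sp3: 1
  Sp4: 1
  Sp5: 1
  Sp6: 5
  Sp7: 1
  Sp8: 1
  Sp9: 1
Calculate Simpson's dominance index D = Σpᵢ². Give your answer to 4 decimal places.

Total N = 1+1+1+1+1+5+1+1+1 = 13, so the proportions are 0.076923, 0.076923, 0.076923, 0.076923, 0.076923, 0.384615, 0.076923, 0.076923, 0.076923 (working shown to 6 dp, full precision carried).
D = 0.076923² + 0.076923² + 0.076923² + 0.076923² + 0.076923² + 0.384615² + 0.076923² + 0.076923² + 0.076923² = 0.005917 + 0.005917 + 0.005917 + 0.005917 + 0.005917 + 0.147929 + 0.005917 + 0.005917 + 0.005917 = 0.195266.
To 4 decimal places, D = 0.1953.

0.1953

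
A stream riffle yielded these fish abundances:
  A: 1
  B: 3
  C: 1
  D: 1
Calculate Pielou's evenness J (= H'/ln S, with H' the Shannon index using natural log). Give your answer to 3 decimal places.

0.896

Total N = 1+3+1+1 = 6, so the proportions are 0.16667, 0.5, 0.16667, 0.16667 (working shown to 5 dp, full precision carried).
H' = −Σ pᵢ ln pᵢ = −((-0.29863) + (-0.34657) + (-0.29863) + (-0.29863)) = 1.24245.
With S = 4 species, ln S = 1.38629, so J = 1.24245/1.38629 = 0.89624, i.e. 0.896 to 3 decimal places.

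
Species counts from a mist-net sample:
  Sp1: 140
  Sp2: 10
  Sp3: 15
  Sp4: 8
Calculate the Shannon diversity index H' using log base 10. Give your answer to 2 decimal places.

Total N = 140+10+15+8 = 173, so the proportions are 0.8092, 0.0578, 0.0867, 0.0462 (working shown to 4 dp, full precision carried).
Each pᵢ log₁₀ pᵢ term: 0.8092×(-0.0919)=-0.0744, 0.0578×(-1.2380)=-0.0716, 0.0867×(-1.0620)=-0.0921, 0.0462×(-1.3350)=-0.0617.
Sum = -0.2998, so H' = 0.30.

0.30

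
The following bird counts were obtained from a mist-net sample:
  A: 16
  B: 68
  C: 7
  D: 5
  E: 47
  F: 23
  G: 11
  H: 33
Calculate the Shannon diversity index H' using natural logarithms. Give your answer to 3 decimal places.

Total N = 16+68+7+5+47+23+11+33 = 210, so the proportions are 0.07619, 0.32381, 0.03333, 0.02381, 0.22381, 0.10952, 0.05238, 0.15714 (working shown to 5 dp, full precision carried).
Each pᵢ ln pᵢ term: 0.07619×(-2.57452)=-0.19615, 0.32381×(-1.12760)=-0.36513, 0.03333×(-3.40120)=-0.11337, 0.02381×(-3.73767)=-0.08899, 0.22381×(-1.49696)=-0.33503, 0.10952×(-2.21161)=-0.24222, 0.05238×(-2.94921)=-0.15448, 0.15714×(-1.85060)=-0.29081.
Sum = -1.78620, so H' = 1.786.

1.786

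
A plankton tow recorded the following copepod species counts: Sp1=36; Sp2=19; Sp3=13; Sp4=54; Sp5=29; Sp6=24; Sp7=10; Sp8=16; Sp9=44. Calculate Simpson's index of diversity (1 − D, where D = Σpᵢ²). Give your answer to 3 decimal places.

Total N = 36+19+13+54+29+24+10+16+44 = 245, so the proportions are 0.14694, 0.07755, 0.05306, 0.22041, 0.11837, 0.09796, 0.04082, 0.06531, 0.17959 (working shown to 5 dp, full precision carried).
D = 0.14694² + 0.07755² + 0.05306² + 0.22041² + 0.11837² + 0.09796² + 0.04082² + 0.06531² + 0.17959² = 0.02159 + 0.00601 + 0.00282 + 0.04858 + 0.01401 + 0.00960 + 0.00167 + 0.00426 + 0.03225 = 0.14079.
So 1 − D = 0.85921, i.e. 0.859 to 3 decimal places.

0.859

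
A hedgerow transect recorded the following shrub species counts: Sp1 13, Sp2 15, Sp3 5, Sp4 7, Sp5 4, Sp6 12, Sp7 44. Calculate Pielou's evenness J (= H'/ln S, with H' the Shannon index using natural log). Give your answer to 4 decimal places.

0.8377

Total N = 13+15+5+7+4+12+44 = 100, so the proportions are 0.13, 0.15, 0.05, 0.07, 0.04, 0.12, 0.44 (working shown to 6 dp, full precision carried).
H' = −Σ pᵢ ln pᵢ = −((-0.265229) + (-0.284568) + (-0.149787) + (-0.186148) + (-0.128755) + (-0.254432) + (-0.361231)) = 1.630150.
With S = 7 species, ln S = 1.945910, so J = 1.630150/1.945910 = 0.837731, i.e. 0.8377 to 4 decimal places.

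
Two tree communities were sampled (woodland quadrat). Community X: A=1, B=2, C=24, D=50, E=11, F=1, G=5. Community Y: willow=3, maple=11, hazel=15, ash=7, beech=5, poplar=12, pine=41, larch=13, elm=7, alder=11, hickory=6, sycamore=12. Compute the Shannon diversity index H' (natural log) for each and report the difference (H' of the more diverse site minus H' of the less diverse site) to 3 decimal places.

Community X: N=94, proportions 0.01064, 0.02128, 0.25532, 0.53191, 0.11702, 0.01064, 0.05319, giving H' = 1.27005 (working shown to 5 dp, full precision carried).
Community Y: N=143, proportions 0.02098, 0.07692, 0.1049, 0.04895, 0.03497, 0.08392, 0.28671, 0.09091, 0.04895, 0.07692, 0.04196, 0.08392, giving H' = 2.24991.
Difference = |1.27005 − 2.24991| = 0.97986, i.e. 0.980 to 3 decimal places.

0.980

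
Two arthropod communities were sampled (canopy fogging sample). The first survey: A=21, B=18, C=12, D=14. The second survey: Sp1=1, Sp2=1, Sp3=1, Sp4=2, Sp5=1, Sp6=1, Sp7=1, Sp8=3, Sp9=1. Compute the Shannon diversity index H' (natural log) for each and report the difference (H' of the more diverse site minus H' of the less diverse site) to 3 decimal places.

The first survey: N=65, proportions 0.32308, 0.27692, 0.18462, 0.21538, giving H' = 1.36320 (working shown to 5 dp, full precision carried).
The second survey: N=12, proportions 0.08333, 0.08333, 0.08333, 0.16667, 0.08333, 0.08333, 0.08333, 0.25, 0.08333, giving H' = 2.09473.
Difference = |1.36320 − 2.09473| = 0.73153, i.e. 0.732 to 3 decimal places.

0.732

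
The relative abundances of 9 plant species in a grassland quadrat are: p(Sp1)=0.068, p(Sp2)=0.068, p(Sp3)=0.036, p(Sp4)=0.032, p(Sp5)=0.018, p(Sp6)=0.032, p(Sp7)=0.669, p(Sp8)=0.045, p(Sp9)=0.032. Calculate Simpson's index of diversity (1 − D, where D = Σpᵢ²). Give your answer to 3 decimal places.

D = 0.068² + 0.068² + 0.036² + 0.032² + 0.018² + 0.032² + 0.669² + 0.045² + 0.032² = 0.004624 + 0.004624 + 0.001296 + 0.001024 + 0.000324 + 0.001024 + 0.447561 + 0.002025 + 0.001024 = 0.463526 (working shown to 6 dp, full precision carried).
So 1 − D = 0.536474, i.e. 0.536 to 3 decimal places.

0.536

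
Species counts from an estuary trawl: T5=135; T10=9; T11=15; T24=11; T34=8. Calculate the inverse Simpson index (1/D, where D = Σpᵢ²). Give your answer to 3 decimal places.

Total N = 135+9+15+11+8 = 178, so the proportions are 0.758427, 0.050562, 0.08427, 0.061798, 0.044944 (working shown to 6 dp, full precision carried).
D = 0.758427² + 0.050562² + 0.08427² + 0.061798² + 0.044944² = 0.575211 + 0.002556 + 0.007101 + 0.003819 + 0.002020 = 0.590708.
So 1/D = 1.69288, i.e. 1.693 to 3 decimal places.

1.693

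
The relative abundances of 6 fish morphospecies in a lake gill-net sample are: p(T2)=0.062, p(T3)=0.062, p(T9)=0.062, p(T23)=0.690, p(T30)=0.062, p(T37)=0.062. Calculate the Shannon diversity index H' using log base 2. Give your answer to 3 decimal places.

Each pᵢ log₂ pᵢ term (working shown to 5 dp, full precision carried): 0.062×(-4.01159)=-0.24872, 0.062×(-4.01159)=-0.24872, 0.062×(-4.01159)=-0.24872, 0.69×(-0.53533)=-0.36938, 0.062×(-4.01159)=-0.24872, 0.062×(-4.01159)=-0.24872.
Sum = -1.61297, so H' = 1.613.

1.613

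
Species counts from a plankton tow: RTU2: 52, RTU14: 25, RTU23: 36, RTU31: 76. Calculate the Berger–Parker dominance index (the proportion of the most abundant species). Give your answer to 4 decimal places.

Total N = 52+25+36+76 = 189, so the proportions are 0.275132, 0.132275, 0.190476, 0.402116 (working shown to 6 dp, full precision carried).
The largest proportion is 0.402116, i.e. d = 0.4021 to 4 decimal places.

0.4021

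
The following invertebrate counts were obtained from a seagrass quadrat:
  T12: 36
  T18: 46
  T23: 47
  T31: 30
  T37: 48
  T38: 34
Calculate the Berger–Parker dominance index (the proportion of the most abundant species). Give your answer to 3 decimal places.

Total N = 36+46+47+30+48+34 = 241, so the proportions are 0.14938, 0.19087, 0.19502, 0.12448, 0.19917, 0.14108 (working shown to 5 dp, full precision carried).
The largest proportion is 0.19917, i.e. d = 0.199 to 3 decimal places.

0.199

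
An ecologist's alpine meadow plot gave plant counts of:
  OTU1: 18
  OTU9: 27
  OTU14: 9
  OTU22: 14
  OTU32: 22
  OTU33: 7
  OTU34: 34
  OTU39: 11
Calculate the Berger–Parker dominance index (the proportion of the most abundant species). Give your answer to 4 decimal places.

0.2394

Total N = 18+27+9+14+22+7+34+11 = 142, so the proportions are 0.126761, 0.190141, 0.06338, 0.098592, 0.15493, 0.049296, 0.239437, 0.077465 (working shown to 6 dp, full precision carried).
The largest proportion is 0.239437, i.e. d = 0.2394 to 4 decimal places.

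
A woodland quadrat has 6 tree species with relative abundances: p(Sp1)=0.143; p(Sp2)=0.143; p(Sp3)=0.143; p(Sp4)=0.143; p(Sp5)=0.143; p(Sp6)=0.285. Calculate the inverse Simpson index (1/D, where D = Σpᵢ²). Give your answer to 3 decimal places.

D = 0.143² + 0.143² + 0.143² + 0.143² + 0.143² + 0.285² = 0.0204490 + 0.0204490 + 0.0204490 + 0.0204490 + 0.0204490 + 0.0812250 = 0.1834700 (working shown to 7 dp, full precision carried).
So 1/D = 5.45048, i.e. 5.450 to 3 decimal places.

5.450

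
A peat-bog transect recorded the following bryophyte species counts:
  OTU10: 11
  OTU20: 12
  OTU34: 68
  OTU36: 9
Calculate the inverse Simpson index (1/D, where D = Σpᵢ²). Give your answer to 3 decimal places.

2.012

Total N = 11+12+68+9 = 100, so the proportions are 0.11, 0.12, 0.68, 0.09 (working shown to 6 dp, full precision carried).
D = 0.11² + 0.12² + 0.68² + 0.09² = 0.012100 + 0.014400 + 0.462400 + 0.008100 = 0.497000.
So 1/D = 2.01207, i.e. 2.012 to 3 decimal places.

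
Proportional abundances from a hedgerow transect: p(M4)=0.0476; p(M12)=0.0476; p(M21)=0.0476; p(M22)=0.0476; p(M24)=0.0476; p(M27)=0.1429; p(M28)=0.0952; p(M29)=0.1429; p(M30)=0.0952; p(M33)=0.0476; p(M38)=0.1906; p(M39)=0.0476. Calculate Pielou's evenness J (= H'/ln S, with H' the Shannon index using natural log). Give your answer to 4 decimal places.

0.9394

H' = −Σ pᵢ ln pᵢ = −((-0.144938) + (-0.144938) + (-0.144938) + (-0.144938) + (-0.144938) + (-0.278028) + (-0.223889) + (-0.278028) + (-0.223889) + (-0.144938) + (-0.315934) + (-0.144938)) = 2.334336 (working shown to 6 dp, full precision carried).
With S = 12 species, ln S = 2.484907, so J = 2.334336/2.484907 = 0.939406, i.e. 0.9394 to 4 decimal places.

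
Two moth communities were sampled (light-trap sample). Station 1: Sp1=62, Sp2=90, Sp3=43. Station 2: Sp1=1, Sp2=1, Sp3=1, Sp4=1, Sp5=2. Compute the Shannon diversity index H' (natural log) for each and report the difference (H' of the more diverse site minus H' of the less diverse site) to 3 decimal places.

Station 1: N=195, proportions 0.31795, 0.46154, 0.22051, giving H' = 1.05455 (working shown to 5 dp, full precision carried).
Station 2: N=6, proportions 0.16667, 0.16667, 0.16667, 0.16667, 0.33333, giving H' = 1.56071.
Difference = |1.05455 − 1.56071| = 0.50616, i.e. 0.506 to 3 decimal places.

0.506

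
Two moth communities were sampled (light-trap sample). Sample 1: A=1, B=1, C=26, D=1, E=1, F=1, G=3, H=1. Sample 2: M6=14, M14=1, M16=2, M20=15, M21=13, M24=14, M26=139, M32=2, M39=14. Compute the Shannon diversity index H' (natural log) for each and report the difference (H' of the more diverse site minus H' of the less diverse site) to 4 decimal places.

Sample 1: N=35, proportions 0.028571, 0.028571, 0.742857, 0.028571, 0.028571, 0.028571, 0.085714, 0.028571, giving H' = 1.040881 (working shown to 6 dp, full precision carried).
Sample 2: N=214, proportions 0.065421, 0.004673, 0.009346, 0.070093, 0.060748, 0.065421, 0.649533, 0.009346, 0.065421, giving H' = 1.284341.
Difference = |1.040881 − 1.284341| = 0.243460, i.e. 0.2435 to 4 decimal places.

0.2435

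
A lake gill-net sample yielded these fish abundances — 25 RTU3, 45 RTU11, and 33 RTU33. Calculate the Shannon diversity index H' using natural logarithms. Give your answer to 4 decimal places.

Total N = 25+45+33 = 103, so the proportions are 0.242718, 0.436893, 0.320388 (working shown to 6 dp, full precision carried).
Each pᵢ ln pᵢ term: 0.242718×(-1.415853)=-0.343654, 0.436893×(-0.828066)=-0.361777, 0.320388×(-1.138221)=-0.364673.
Sum = -1.070103, so H' = 1.0701.

1.0701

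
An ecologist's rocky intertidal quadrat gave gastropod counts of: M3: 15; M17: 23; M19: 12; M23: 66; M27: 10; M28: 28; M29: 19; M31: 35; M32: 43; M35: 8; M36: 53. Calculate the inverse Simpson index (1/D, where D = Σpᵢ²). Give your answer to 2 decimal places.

Total N = 15+23+12+66+10+28+19+35+43+8+53 = 312, so the proportions are 0.048077, 0.073718, 0.038462, 0.211538, 0.032051, 0.089744, 0.060897, 0.112179, 0.137821, 0.025641, 0.169872 (working shown to 6 dp, full precision carried).
D = 0.048077² + 0.073718² + 0.038462² + 0.211538² + 0.032051² + 0.089744² + 0.060897² + 0.112179² + 0.137821² + 0.025641² + 0.169872² = 0.002311 + 0.005434 + 0.001479 + 0.044749 + 0.001027 + 0.008054 + 0.003708 + 0.012584 + 0.018994 + 0.000657 + 0.028856 = 0.127856.
So 1/D = 7.8213, i.e. 7.82 to 2 decimal places.

7.82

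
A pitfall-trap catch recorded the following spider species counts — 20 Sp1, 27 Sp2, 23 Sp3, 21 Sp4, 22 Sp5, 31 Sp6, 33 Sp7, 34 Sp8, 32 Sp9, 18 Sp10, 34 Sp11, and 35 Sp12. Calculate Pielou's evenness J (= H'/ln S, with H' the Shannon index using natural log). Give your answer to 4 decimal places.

0.9899

Total N = 20+27+23+21+22+31+33+34+32+18+34+35 = 330, so the proportions are 0.060606, 0.081818, 0.069697, 0.063636, 0.066667, 0.093939, 0.1, 0.10303, 0.09697, 0.054545, 0.10303, 0.106061 (working shown to 6 dp, full precision carried).
H' = −Σ pᵢ ln pᵢ = −((-0.169901) + (-0.204812) + (-0.185645) + (-0.175291) + (-0.180537) + (-0.222177) + (-0.230259) + (-0.234160) + (-0.226265) + (-0.158658) + (-0.234160) + (-0.237973)) = 2.459836.
With S = 12 species, ln S = 2.484907, so J = 2.459836/2.484907 = 0.989911, i.e. 0.9899 to 4 decimal places.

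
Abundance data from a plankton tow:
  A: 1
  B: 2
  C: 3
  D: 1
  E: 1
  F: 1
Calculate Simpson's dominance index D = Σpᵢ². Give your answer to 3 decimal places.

0.210

Total N = 1+2+3+1+1+1 = 9, so the proportions are 0.11111, 0.22222, 0.33333, 0.11111, 0.11111, 0.11111 (working shown to 5 dp, full precision carried).
D = 0.11111² + 0.22222² + 0.33333² + 0.11111² + 0.11111² + 0.11111² = 0.01235 + 0.04938 + 0.11111 + 0.01235 + 0.01235 + 0.01235 = 0.20988.
To 3 decimal places, D = 0.210.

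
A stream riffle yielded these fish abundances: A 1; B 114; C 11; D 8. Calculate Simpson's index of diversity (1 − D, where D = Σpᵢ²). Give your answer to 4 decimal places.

0.2659

Total N = 1+114+11+8 = 134, so the proportions are 0.007463, 0.850746, 0.08209, 0.059701 (working shown to 6 dp, full precision carried).
D = 0.007463² + 0.850746² + 0.08209² + 0.059701² = 0.000056 + 0.723769 + 0.006739 + 0.003564 = 0.734128.
So 1 − D = 0.265872, i.e. 0.2659 to 4 decimal places.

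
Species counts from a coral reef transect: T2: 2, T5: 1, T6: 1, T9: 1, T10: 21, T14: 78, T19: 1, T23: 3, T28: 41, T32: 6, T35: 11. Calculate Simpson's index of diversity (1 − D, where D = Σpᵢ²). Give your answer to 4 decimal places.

Total N = 2+1+1+1+21+78+1+3+41+6+11 = 166, so the proportions are 0.012048, 0.006024, 0.006024, 0.006024, 0.126506, 0.46988, 0.006024, 0.018072, 0.246988, 0.036145, 0.066265 (working shown to 6 dp, full precision carried).
D = 0.012048² + 0.006024² + 0.006024² + 0.006024² + 0.126506² + 0.46988² + 0.006024² + 0.018072² + 0.246988² + 0.036145² + 0.066265² = 0.000145 + 0.000036 + 0.000036 + 0.000036 + 0.016004 + 0.220787 + 0.000036 + 0.000327 + 0.061003 + 0.001306 + 0.004391 = 0.304108.
So 1 − D = 0.695892, i.e. 0.6959 to 4 decimal places.

0.6959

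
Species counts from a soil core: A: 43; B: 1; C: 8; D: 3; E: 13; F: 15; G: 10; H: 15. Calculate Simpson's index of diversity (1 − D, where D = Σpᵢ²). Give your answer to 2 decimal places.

0.77

Total N = 43+1+8+3+13+15+10+15 = 108, so the proportions are 0.3981, 0.0093, 0.0741, 0.0278, 0.1204, 0.1389, 0.0926, 0.1389 (working shown to 4 dp, full precision carried).
D = 0.3981² + 0.0093² + 0.0741² + 0.0278² + 0.1204² + 0.1389² + 0.0926² + 0.1389² = 0.1585 + 0.0001 + 0.0055 + 0.0008 + 0.0145 + 0.0193 + 0.0086 + 0.0193 = 0.2265.
So 1 − D = 0.7735, i.e. 0.77 to 2 decimal places.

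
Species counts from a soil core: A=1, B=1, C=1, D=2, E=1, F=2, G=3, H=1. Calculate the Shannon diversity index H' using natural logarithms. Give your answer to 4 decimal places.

1.9792

Total N = 1+1+1+2+1+2+3+1 = 12, so the proportions are 0.083333, 0.083333, 0.083333, 0.166667, 0.083333, 0.166667, 0.25, 0.083333 (working shown to 6 dp, full precision carried).
Each pᵢ ln pᵢ term: 0.083333×(-2.484907)=-0.207076, 0.083333×(-2.484907)=-0.207076, 0.083333×(-2.484907)=-0.207076, 0.166667×(-1.791759)=-0.298627, 0.083333×(-2.484907)=-0.207076, 0.166667×(-1.791759)=-0.298627, 0.25×(-1.386294)=-0.346574, 0.083333×(-2.484907)=-0.207076.
Sum = -1.979205, so H' = 1.9792.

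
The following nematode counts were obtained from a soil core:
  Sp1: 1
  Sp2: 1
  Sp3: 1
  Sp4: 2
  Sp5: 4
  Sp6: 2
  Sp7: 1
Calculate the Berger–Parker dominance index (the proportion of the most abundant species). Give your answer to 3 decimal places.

0.333

Total N = 1+1+1+2+4+2+1 = 12, so the proportions are 0.08333, 0.08333, 0.08333, 0.16667, 0.33333, 0.16667, 0.08333 (working shown to 5 dp, full precision carried).
The largest proportion is 0.33333, i.e. d = 0.333 to 3 decimal places.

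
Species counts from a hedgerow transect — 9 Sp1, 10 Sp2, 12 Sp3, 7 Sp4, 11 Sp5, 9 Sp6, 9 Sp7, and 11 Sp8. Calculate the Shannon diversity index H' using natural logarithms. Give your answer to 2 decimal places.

2.07

Total N = 9+10+12+7+11+9+9+11 = 78, so the proportions are 0.1154, 0.1282, 0.1538, 0.0897, 0.141, 0.1154, 0.1154, 0.141 (working shown to 4 dp, full precision carried).
Each pᵢ ln pᵢ term: 0.1154×(-2.1595)=-0.2492, 0.1282×(-2.0541)=-0.2633, 0.1538×(-1.8718)=-0.2880, 0.0897×(-2.4108)=-0.2164, 0.141×(-1.9588)=-0.2762, 0.1154×(-2.1595)=-0.2492, 0.1154×(-2.1595)=-0.2492, 0.141×(-1.9588)=-0.2762.
Sum = -2.0677, so H' = 2.07.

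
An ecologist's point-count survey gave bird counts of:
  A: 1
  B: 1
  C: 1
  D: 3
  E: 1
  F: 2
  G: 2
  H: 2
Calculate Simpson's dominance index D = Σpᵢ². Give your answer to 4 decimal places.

Total N = 1+1+1+3+1+2+2+2 = 13, so the proportions are 0.076923, 0.076923, 0.076923, 0.230769, 0.076923, 0.153846, 0.153846, 0.153846 (working shown to 6 dp, full precision carried).
D = 0.076923² + 0.076923² + 0.076923² + 0.230769² + 0.076923² + 0.153846² + 0.153846² + 0.153846² = 0.005917 + 0.005917 + 0.005917 + 0.053254 + 0.005917 + 0.023669 + 0.023669 + 0.023669 = 0.147929.
To 4 decimal places, D = 0.1479.

0.1479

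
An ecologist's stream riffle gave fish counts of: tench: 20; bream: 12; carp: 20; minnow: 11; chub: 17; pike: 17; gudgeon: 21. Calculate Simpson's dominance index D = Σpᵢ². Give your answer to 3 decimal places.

Total N = 20+12+20+11+17+17+21 = 118, so the proportions are 0.16949, 0.10169, 0.16949, 0.09322, 0.14407, 0.14407, 0.17797 (working shown to 5 dp, full precision carried).
D = 0.16949² + 0.10169² + 0.16949² + 0.09322² + 0.14407² + 0.14407² + 0.17797² = 0.02873 + 0.01034 + 0.02873 + 0.00869 + 0.02076 + 0.02076 + 0.03167 = 0.14967.
To 3 decimal places, D = 0.150.

0.150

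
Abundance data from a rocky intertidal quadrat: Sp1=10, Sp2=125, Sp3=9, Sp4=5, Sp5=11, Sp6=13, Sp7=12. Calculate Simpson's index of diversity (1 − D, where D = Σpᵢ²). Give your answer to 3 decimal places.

Total N = 10+125+9+5+11+13+12 = 185, so the proportions are 0.05405, 0.67568, 0.04865, 0.02703, 0.05946, 0.07027, 0.06486 (working shown to 5 dp, full precision carried).
D = 0.05405² + 0.67568² + 0.04865² + 0.02703² + 0.05946² + 0.07027² + 0.06486² = 0.00292 + 0.45654 + 0.00237 + 0.00073 + 0.00354 + 0.00494 + 0.00421 = 0.47524.
So 1 − D = 0.52476, i.e. 0.525 to 3 decimal places.

0.525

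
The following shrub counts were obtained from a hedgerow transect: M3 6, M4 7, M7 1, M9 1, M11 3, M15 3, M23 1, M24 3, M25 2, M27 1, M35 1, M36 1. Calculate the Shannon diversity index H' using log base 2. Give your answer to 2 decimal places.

Total N = 6+7+1+1+3+3+1+3+2+1+1+1 = 30, so the proportions are 0.2, 0.2333, 0.0333, 0.0333, 0.1, 0.1, 0.0333, 0.1, 0.0667, 0.0333, 0.0333, 0.0333 (working shown to 4 dp, full precision carried).
Each pᵢ log₂ pᵢ term: 0.2×(-2.3219)=-0.4644, 0.2333×(-2.0995)=-0.4899, 0.0333×(-4.9069)=-0.1636, 0.0333×(-4.9069)=-0.1636, 0.1×(-3.3219)=-0.3322, 0.1×(-3.3219)=-0.3322, 0.0333×(-4.9069)=-0.1636, 0.1×(-3.3219)=-0.3322, 0.0667×(-3.9069)=-0.2605, 0.0333×(-4.9069)=-0.1636, 0.0333×(-4.9069)=-0.1636, 0.0333×(-4.9069)=-0.1636.
Sum = -3.1927, so H' = 3.19.

3.19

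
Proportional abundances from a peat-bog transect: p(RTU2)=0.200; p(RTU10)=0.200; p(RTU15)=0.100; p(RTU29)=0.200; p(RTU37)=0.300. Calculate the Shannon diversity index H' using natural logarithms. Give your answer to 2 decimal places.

1.56

Each pᵢ ln pᵢ term (working shown to 4 dp, full precision carried): 0.2×(-1.6094)=-0.3219, 0.2×(-1.6094)=-0.3219, 0.1×(-2.3026)=-0.2303, 0.2×(-1.6094)=-0.3219, 0.3×(-1.2040)=-0.3612.
Sum = -1.5571, so H' = 1.56.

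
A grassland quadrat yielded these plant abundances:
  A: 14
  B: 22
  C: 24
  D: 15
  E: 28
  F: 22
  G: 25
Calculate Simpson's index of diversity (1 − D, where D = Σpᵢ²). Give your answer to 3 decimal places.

Total N = 14+22+24+15+28+22+25 = 150, so the proportions are 0.09333, 0.14667, 0.16, 0.1, 0.18667, 0.14667, 0.16667 (working shown to 5 dp, full precision carried).
D = 0.09333² + 0.14667² + 0.16² + 0.1² + 0.18667² + 0.14667² + 0.16667² = 0.00871 + 0.02151 + 0.02560 + 0.01000 + 0.03484 + 0.02151 + 0.02778 = 0.14996.
So 1 − D = 0.85004, i.e. 0.850 to 3 decimal places.

0.850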